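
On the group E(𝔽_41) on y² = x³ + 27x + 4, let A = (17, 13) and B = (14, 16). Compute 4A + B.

First 4A:
Double-and-add on 4 = (100)₂. Start with A = (17, 13) for the leading 1-bit.
double: tangent at (17, 13): λ = (3·17² + 27)/(2·13) ≡ 33/26. 26⁻¹ ≡ 30 (mod 41), so λ ≡ 33·30 ≡ 6.
  x = λ² - 17 - 17 = 36 - 34 ≡ 2; y = λ·(17 - 2) - 13 ≡ 36. → (2, 36)
double: tangent at (2, 36): λ = (3·2² + 27)/(2·36) ≡ 39/31. 31⁻¹ ≡ 4 (mod 41), so λ ≡ 39·4 ≡ 33.
  x = λ² - 2 - 2 = 1089 - 4 ≡ 19; y = λ·(2 - 19) - 36 ≡ 18. → (19, 18)
4A = (19, 18).
Finally 4A + B:
(19, 18) + (14, 16). λ = (16 - 18)/(14 - 19) ≡ 39/36 mod 41. 36⁻¹ ≡ 8 (mod 41) since 36·8 = 288 ≡ 1, so λ ≡ 25.
  x = λ² - 19 - 14 = 625 - 33 ≡ 18; y = λ·(19 - 18) - 18 ≡ 7. → (18, 7)

(18, 7)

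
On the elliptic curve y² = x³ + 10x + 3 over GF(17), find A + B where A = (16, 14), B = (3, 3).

(16, 14) + (3, 3). λ = (3 - 14)/(3 - 16) ≡ 6/4 mod 17. 4⁻¹ ≡ 13 (mod 17), so λ ≡ 10.
  x = λ² - 16 - 3 = 100 - 19 ≡ 13; y = λ·(16 - 13) - 14 ≡ 16. → (13, 16)

(13, 16)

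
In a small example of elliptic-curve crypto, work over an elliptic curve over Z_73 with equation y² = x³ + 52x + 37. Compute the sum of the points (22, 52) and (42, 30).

(27, 63)

(22, 52) + (42, 30). λ = (30 - 52)/(42 - 22) ≡ 51/20 mod 73. 20⁻¹ ≡ 11 (mod 73) since 20·11 = 220 ≡ 1, so λ ≡ 50.
  x = λ² - 22 - 42 = 2500 - 64 ≡ 27; y = λ·(22 - 27) - 52 ≡ 63. → (27, 63)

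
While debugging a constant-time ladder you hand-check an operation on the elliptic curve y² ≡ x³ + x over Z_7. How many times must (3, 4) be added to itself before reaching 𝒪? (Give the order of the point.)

2P: tangent at (3, 4): λ = (3·3² + 1)/(2·4) ≡ 0/1. 1⁻¹ ≡ 1 (mod 7) since 1·1 = 1 ≡ 1, so λ ≡ 0·1 ≡ 0.
  x = λ² - 3 - 3 = 0 - 6 ≡ 1; y = λ·(3 - 1) - 4 ≡ 3. → (1, 3)
3P: (1, 3) + (3, 4). λ = (4 - 3)/(3 - 1) ≡ 1/2 mod 7. 2⁻¹ ≡ 4 (mod 7) since 2·4 = 8 ≡ 1, so λ ≡ 4.
  x = λ² - 1 - 3 = 16 - 4 ≡ 5; y = λ·(1 - 5) - 3 ≡ 2. → (5, 2)
4P: (5, 2) + (3, 4). λ = (4 - 2)/(3 - 5) ≡ 2/5 mod 7. 5⁻¹ ≡ 3 (mod 7) since 5·3 = 15 ≡ 1, so λ ≡ 6.
  x = λ² - 5 - 3 = 36 - 8 ≡ 0; y = λ·(5 - 0) - 2 ≡ 0. → (0, 0)
5P: (0, 0) + (3, 4). λ = (4 - 0)/(3 - 0) ≡ 4/3 mod 7. 3⁻¹ ≡ 5 (mod 7), so λ ≡ 6.
  x = λ² - 0 - 3 = 36 - 3 ≡ 5; y = λ·(0 - 5) - 0 ≡ 5. → (5, 5)
6P: (5, 5) + (3, 4). λ = (4 - 5)/(3 - 5) ≡ 6/5 mod 7. 5⁻¹ ≡ 3 (mod 7) since 5·3 = 15 ≡ 1, so λ ≡ 4.
  x = λ² - 5 - 3 = 16 - 8 ≡ 1; y = λ·(5 - 1) - 5 ≡ 4. → (1, 4)
7P: (1, 4) + (3, 4). λ = (4 - 4)/(3 - 1) ≡ 0/2 mod 7. 2⁻¹ ≡ 4 (mod 7) since 2·4 = 8 ≡ 1, so λ ≡ 0.
  x = λ² - 1 - 3 = 0 - 4 ≡ 3; y = λ·(1 - 3) - 4 ≡ 3. → (3, 3)
8P: (3, 3) + (3, 4): same x and y₁ ≡ -y₂, so the sum is 𝒪.
8P = 𝒪, so the order is 8.

8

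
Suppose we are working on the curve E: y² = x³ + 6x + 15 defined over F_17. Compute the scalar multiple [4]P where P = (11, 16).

Double-and-add on 4 = (100)₂. Start with P = (11, 16) for the leading 1-bit.
double: tangent at (11, 16): λ = (3·11² + 6)/(2·16) ≡ 12/15. 15⁻¹ ≡ 8 (mod 17), so λ ≡ 12·8 ≡ 11.
  x = λ² - 11 - 11 = 121 - 22 ≡ 14; y = λ·(11 - 14) - 16 ≡ 2. → (14, 2)
double: tangent at (14, 2): λ = (3·14² + 6)/(2·2) ≡ 16/4. 4⁻¹ ≡ 13 (mod 17), so λ ≡ 16·13 ≡ 4.
  x = λ² - 14 - 14 = 16 - 28 ≡ 5; y = λ·(14 - 5) - 2 ≡ 0. → (5, 0)

(5, 0)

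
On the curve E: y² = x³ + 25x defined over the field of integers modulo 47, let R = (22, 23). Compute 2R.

tangent at (22, 23): λ = (3·22² + 25)/(2·23) ≡ 20/46. 46⁻¹ ≡ 46 (mod 47), so λ ≡ 20·46 ≡ 27.
  x = λ² - 22 - 22 = 729 - 44 ≡ 27; y = λ·(22 - 27) - 23 ≡ 30. → (27, 30)

(27, 30)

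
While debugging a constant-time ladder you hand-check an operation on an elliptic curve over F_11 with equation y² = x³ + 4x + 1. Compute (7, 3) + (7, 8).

O

The two points share x = 7 and their y-coordinates satisfy 3 + 8 ≡ 0 (mod 11), so they are inverses. Their sum is 𝒪.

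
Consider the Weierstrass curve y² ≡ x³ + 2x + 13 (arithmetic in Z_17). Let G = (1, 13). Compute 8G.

(4, 0)

Repeated addition: build up to 8G.
2G: tangent at (1, 13): λ = (3·1² + 2)/(2·13) ≡ 5/9. 9⁻¹ ≡ 2 (mod 17) since 9·2 = 18 ≡ 1, so λ ≡ 5·2 ≡ 10.
  x = λ² - 1 - 1 = 100 - 2 ≡ 13; y = λ·(1 - 13) - 13 ≡ 3. → (13, 3)
3G: (13, 3) + (1, 13). λ = (13 - 3)/(1 - 13) ≡ 10/5 mod 17. 5⁻¹ ≡ 7 (mod 17), so λ ≡ 2.
  x = λ² - 13 - 1 = 4 - 14 ≡ 7; y = λ·(13 - 7) - 3 ≡ 9. → (7, 9)
4G: (7, 9) + (1, 13). λ = (13 - 9)/(1 - 7) ≡ 4/11 mod 17. 11⁻¹ ≡ 14 (mod 17), so λ ≡ 5.
  x = λ² - 7 - 1 = 25 - 8 ≡ 0; y = λ·(7 - 0) - 9 ≡ 9. → (0, 9)
5G: (0, 9) + (1, 13). λ = (13 - 9)/(1 - 0) ≡ 4/1 mod 17. 1⁻¹ ≡ 1 (mod 17) since 1·1 = 1 ≡ 1, so λ ≡ 4.
  x = λ² - 0 - 1 = 16 - 1 ≡ 15; y = λ·(0 - 15) - 9 ≡ 16. → (15, 16)
6G: (15, 16) + (1, 13). λ = (13 - 16)/(1 - 15) ≡ 14/3 mod 17. 3⁻¹ ≡ 6 (mod 17) since 3·6 = 18 ≡ 1, so λ ≡ 16.
  x = λ² - 15 - 1 = 256 - 16 ≡ 2; y = λ·(15 - 2) - 16 ≡ 5. → (2, 5)
7G: (2, 5) + (1, 13). λ = (13 - 5)/(1 - 2) ≡ 8/16 mod 17. 16⁻¹ ≡ 16 (mod 17) since 16·16 = 256 ≡ 1, so λ ≡ 9.
  x = λ² - 2 - 1 = 81 - 3 ≡ 10; y = λ·(2 - 10) - 5 ≡ 8. → (10, 8)
8G: (10, 8) + (1, 13). λ = (13 - 8)/(1 - 10) ≡ 5/8 mod 17. 8⁻¹ ≡ 15 (mod 17) since 8·15 = 120 ≡ 1, so λ ≡ 7.
  x = λ² - 10 - 1 = 49 - 11 ≡ 4; y = λ·(10 - 4) - 8 ≡ 0. → (4, 0)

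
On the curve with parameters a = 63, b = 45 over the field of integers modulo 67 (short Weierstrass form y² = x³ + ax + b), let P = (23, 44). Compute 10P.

Repeated addition: build up to 10P.
2P: tangent at (23, 44): λ = (3·23² + 63)/(2·44) ≡ 42/21. 21⁻¹ ≡ 16 (mod 67), so λ ≡ 42·16 ≡ 2.
  x = λ² - 23 - 23 = 4 - 46 ≡ 25; y = λ·(23 - 25) - 44 ≡ 19. → (25, 19)
3P: (25, 19) + (23, 44). λ = (44 - 19)/(23 - 25) ≡ 25/65 mod 67. 65⁻¹ ≡ 33 (mod 67), so λ ≡ 21.
  x = λ² - 25 - 23 = 441 - 48 ≡ 58; y = λ·(25 - 58) - 19 ≡ 25. → (58, 25)
4P: (58, 25) + (23, 44). λ = (44 - 25)/(23 - 58) ≡ 19/32 mod 67. 32⁻¹ ≡ 44 (mod 67) since 32·44 = 1408 ≡ 1, so λ ≡ 32.
  x = λ² - 58 - 23 = 1024 - 81 ≡ 5; y = λ·(58 - 5) - 25 ≡ 63. → (5, 63)
5P: (5, 63) + (23, 44). λ = (44 - 63)/(23 - 5) ≡ 48/18 mod 67. 18⁻¹ ≡ 41 (mod 67) since 18·41 = 738 ≡ 1, so λ ≡ 25.
  x = λ² - 5 - 23 = 625 - 28 ≡ 61; y = λ·(5 - 61) - 63 ≡ 11. → (61, 11)
6P: (61, 11) + (23, 44). λ = (44 - 11)/(23 - 61) ≡ 33/29 mod 67. 29⁻¹ ≡ 37 (mod 67), so λ ≡ 15.
  x = λ² - 61 - 23 = 225 - 84 ≡ 7; y = λ·(61 - 7) - 11 ≡ 62. → (7, 62)
7P: (7, 62) + (23, 44). λ = (44 - 62)/(23 - 7) ≡ 49/16 mod 67. 16⁻¹ ≡ 21 (mod 67), so λ ≡ 24.
  x = λ² - 7 - 23 = 576 - 30 ≡ 10; y = λ·(7 - 10) - 62 ≡ 0. → (10, 0)
8P: (10, 0) + (23, 44). λ = (44 - 0)/(23 - 10) ≡ 44/13 mod 67. 13⁻¹ ≡ 31 (mod 67), so λ ≡ 24.
  x = λ² - 10 - 23 = 576 - 33 ≡ 7; y = λ·(10 - 7) - 0 ≡ 5. → (7, 5)
9P: (7, 5) + (23, 44). λ = (44 - 5)/(23 - 7) ≡ 39/16 mod 67. 16⁻¹ ≡ 21 (mod 67), so λ ≡ 15.
  x = λ² - 7 - 23 = 225 - 30 ≡ 61; y = λ·(7 - 61) - 5 ≡ 56. → (61, 56)
10P: (61, 56) + (23, 44). λ = (44 - 56)/(23 - 61) ≡ 55/29 mod 67. 29⁻¹ ≡ 37 (mod 67) since 29·37 = 1073 ≡ 1, so λ ≡ 25.
  x = λ² - 61 - 23 = 625 - 84 ≡ 5; y = λ·(61 - 5) - 56 ≡ 4. → (5, 4)

(5, 4)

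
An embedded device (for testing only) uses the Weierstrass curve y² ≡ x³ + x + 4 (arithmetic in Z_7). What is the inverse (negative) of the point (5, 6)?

(5, 1)

-(5, 6) = (5, -6 mod 7) = (5, 1).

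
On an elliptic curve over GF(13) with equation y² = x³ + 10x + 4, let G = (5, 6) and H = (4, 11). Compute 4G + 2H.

(7, 1)

First 4G:
Double-and-add on 4 = (100)₂. Start with G = (5, 6) for the leading 1-bit.
double: tangent at (5, 6): λ = (3·5² + 10)/(2·6) ≡ 7/12. 12⁻¹ ≡ 12 (mod 13), so λ ≡ 7·12 ≡ 6.
  x = λ² - 5 - 5 = 36 - 10 ≡ 0; y = λ·(5 - 0) - 6 ≡ 11. → (0, 11)
double: tangent at (0, 11): λ = (3·0² + 10)/(2·11) ≡ 10/9. 9⁻¹ ≡ 3 (mod 13), so λ ≡ 10·3 ≡ 4.
  x = λ² - 0 - 0 = 16 - 0 ≡ 3; y = λ·(0 - 3) - 11 ≡ 3. → (3, 3)
4G = (3, 3).
Next 2H:
Repeated addition: build up to 2H.
2H: tangent at (4, 11): λ = (3·4² + 10)/(2·11) ≡ 6/9. 9⁻¹ ≡ 3 (mod 13), so λ ≡ 6·3 ≡ 5.
  x = λ² - 4 - 4 = 25 - 8 ≡ 4; y = λ·(4 - 4) - 11 ≡ 2. → (4, 2)
2H = (4, 2).
Finally 4G + 2H:
(3, 3) + (4, 2). λ = (2 - 3)/(4 - 3) ≡ 12/1 mod 13. 1⁻¹ ≡ 1 (mod 13), so λ ≡ 12.
  x = λ² - 3 - 4 = 144 - 7 ≡ 7; y = λ·(3 - 7) - 3 ≡ 1. → (7, 1)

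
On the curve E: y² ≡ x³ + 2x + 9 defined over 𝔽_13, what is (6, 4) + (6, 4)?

tangent at (6, 4): λ = (3·6² + 2)/(2·4) ≡ 6/8. 8⁻¹ ≡ 5 (mod 13) since 8·5 = 40 ≡ 1, so λ ≡ 6·5 ≡ 4.
  x = λ² - 6 - 6 = 16 - 12 ≡ 4; y = λ·(6 - 4) - 4 ≡ 4. → (4, 4)

(4, 4)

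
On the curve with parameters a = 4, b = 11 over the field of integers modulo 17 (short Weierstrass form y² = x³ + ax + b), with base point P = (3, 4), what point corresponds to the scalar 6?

(7, 5)

Repeated addition: build up to 6P.
2P: tangent at (3, 4): λ = (3·3² + 4)/(2·4) ≡ 14/8. 8⁻¹ ≡ 15 (mod 17) since 8·15 = 120 ≡ 1, so λ ≡ 14·15 ≡ 6.
  x = λ² - 3 - 3 = 36 - 6 ≡ 13; y = λ·(3 - 13) - 4 ≡ 4. → (13, 4)
3P: (13, 4) + (3, 4). λ = (4 - 4)/(3 - 13) ≡ 0/7 mod 17. 7⁻¹ ≡ 5 (mod 17), so λ ≡ 0.
  x = λ² - 13 - 3 = 0 - 16 ≡ 1; y = λ·(13 - 1) - 4 ≡ 13. → (1, 13)
4P: (1, 13) + (3, 4). λ = (4 - 13)/(3 - 1) ≡ 8/2 mod 17. 2⁻¹ ≡ 9 (mod 17), so λ ≡ 4.
  x = λ² - 1 - 3 = 16 - 4 ≡ 12; y = λ·(1 - 12) - 13 ≡ 11. → (12, 11)
5P: (12, 11) + (3, 4). λ = (4 - 11)/(3 - 12) ≡ 10/8 mod 17. 8⁻¹ ≡ 15 (mod 17), so λ ≡ 14.
  x = λ² - 12 - 3 = 196 - 15 ≡ 11; y = λ·(12 - 11) - 11 ≡ 3. → (11, 3)
6P: (11, 3) + (3, 4). λ = (4 - 3)/(3 - 11) ≡ 1/9 mod 17. 9⁻¹ ≡ 2 (mod 17) since 9·2 = 18 ≡ 1, so λ ≡ 2.
  x = λ² - 11 - 3 = 4 - 14 ≡ 7; y = λ·(11 - 7) - 3 ≡ 5. → (7, 5)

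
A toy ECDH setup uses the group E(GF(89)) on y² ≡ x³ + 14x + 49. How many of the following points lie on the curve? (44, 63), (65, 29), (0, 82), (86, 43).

(44, 63): 63² ≡ 53, rhs ≡ 53 → on.
(65, 29): 29² ≡ 40, rhs ≡ 40 → on.
(0, 82): 82² ≡ 49, rhs ≡ 49 → on.
(86, 43): 43² ≡ 69, rhs ≡ 69 → on.

4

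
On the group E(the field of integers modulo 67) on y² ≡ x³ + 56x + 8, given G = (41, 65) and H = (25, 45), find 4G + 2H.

First 4G:
Repeated addition: build up to 4G.
2G: tangent at (41, 65): λ = (3·41² + 56)/(2·65) ≡ 7/63. 63⁻¹ ≡ 50 (mod 67) since 63·50 = 3150 ≡ 1, so λ ≡ 7·50 ≡ 15.
  x = λ² - 41 - 41 = 225 - 82 ≡ 9; y = λ·(41 - 9) - 65 ≡ 13. → (9, 13)
3G: (9, 13) + (41, 65). λ = (65 - 13)/(41 - 9) ≡ 52/32 mod 67. 32⁻¹ ≡ 44 (mod 67), so λ ≡ 10.
  x = λ² - 9 - 41 = 100 - 50 ≡ 50; y = λ·(9 - 50) - 13 ≡ 46. → (50, 46)
4G: (50, 46) + (41, 65). λ = (65 - 46)/(41 - 50) ≡ 19/58 mod 67. 58⁻¹ ≡ 52 (mod 67), so λ ≡ 50.
  x = λ² - 50 - 41 = 2500 - 91 ≡ 64; y = λ·(50 - 64) - 46 ≡ 58. → (64, 58)
4G = (64, 58).
Next 2H:
Repeated addition: build up to 2H.
2H: tangent at (25, 45): λ = (3·25² + 56)/(2·45) ≡ 55/23. 23⁻¹ ≡ 35 (mod 67) since 23·35 = 805 ≡ 1, so λ ≡ 55·35 ≡ 49.
  x = λ² - 25 - 25 = 2401 - 50 ≡ 6; y = λ·(25 - 6) - 45 ≡ 15. → (6, 15)
2H = (6, 15).
Finally 4G + 2H:
(64, 58) + (6, 15). λ = (15 - 58)/(6 - 64) ≡ 24/9 mod 67. 9⁻¹ ≡ 15 (mod 67), so λ ≡ 25.
  x = λ² - 64 - 6 = 625 - 70 ≡ 19; y = λ·(64 - 19) - 58 ≡ 62. → (19, 62)

(19, 62)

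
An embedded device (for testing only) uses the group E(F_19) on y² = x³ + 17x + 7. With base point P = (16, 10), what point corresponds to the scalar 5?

Double-and-add on 5 = (101)₂. Start with P = (16, 10) for the leading 1-bit.
double: tangent at (16, 10): λ = (3·16² + 17)/(2·10) ≡ 6/1. 1⁻¹ ≡ 1 (mod 19), so λ ≡ 6·1 ≡ 6.
  x = λ² - 16 - 16 = 36 - 32 ≡ 4; y = λ·(16 - 4) - 10 ≡ 5. → (4, 5)
double: tangent at (4, 5): λ = (3·4² + 17)/(2·5) ≡ 8/10. 10⁻¹ ≡ 2 (mod 19) since 10·2 = 20 ≡ 1, so λ ≡ 8·2 ≡ 16.
  x = λ² - 4 - 4 = 256 - 8 ≡ 1; y = λ·(4 - 1) - 5 ≡ 5. → (1, 5)
add P: (1, 5) + (16, 10). λ = (10 - 5)/(16 - 1) ≡ 5/15 mod 19. 15⁻¹ ≡ 14 (mod 19) since 15·14 = 210 ≡ 1, so λ ≡ 13.
  x = λ² - 1 - 16 = 169 - 17 ≡ 0; y = λ·(1 - 0) - 5 ≡ 8. → (0, 8)

(0, 8)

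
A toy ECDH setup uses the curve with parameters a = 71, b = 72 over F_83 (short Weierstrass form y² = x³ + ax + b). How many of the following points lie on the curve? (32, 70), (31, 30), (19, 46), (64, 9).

2

(32, 70): 70² ≡ 3, rhs ≡ 3 → on.
(31, 30): 30² ≡ 70, rhs ≡ 26 → off.
(19, 46): 46² ≡ 41, rhs ≡ 63 → off.
(64, 9): 9² ≡ 81, rhs ≡ 81 → on.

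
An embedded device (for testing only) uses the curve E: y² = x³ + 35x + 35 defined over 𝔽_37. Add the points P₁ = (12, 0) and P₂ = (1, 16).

(20, 15)

(12, 0) + (1, 16). λ = (16 - 0)/(1 - 12) ≡ 16/26 mod 37. 26⁻¹ ≡ 10 (mod 37), so λ ≡ 12.
  x = λ² - 12 - 1 = 144 - 13 ≡ 20; y = λ·(12 - 20) - 0 ≡ 15. → (20, 15)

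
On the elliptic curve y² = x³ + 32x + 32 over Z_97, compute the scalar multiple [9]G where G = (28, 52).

Double-and-add on 9 = (1001)₂. Start with G = (28, 52) for the leading 1-bit.
double: tangent at (28, 52): λ = (3·28² + 32)/(2·52) ≡ 56/7. 7⁻¹ ≡ 14 (mod 97) since 7·14 = 98 ≡ 1, so λ ≡ 56·14 ≡ 8.
  x = λ² - 28 - 28 = 64 - 56 ≡ 8; y = λ·(28 - 8) - 52 ≡ 11. → (8, 11)
double: tangent at (8, 11): λ = (3·8² + 32)/(2·11) ≡ 30/22. 22⁻¹ ≡ 75 (mod 97), so λ ≡ 30·75 ≡ 19.
  x = λ² - 8 - 8 = 361 - 16 ≡ 54; y = λ·(8 - 54) - 11 ≡ 85. → (54, 85)
double: tangent at (54, 85): λ = (3·54² + 32)/(2·85) ≡ 50/73. 73⁻¹ ≡ 4 (mod 97), so λ ≡ 50·4 ≡ 6.
  x = λ² - 54 - 54 = 36 - 108 ≡ 25; y = λ·(54 - 25) - 85 ≡ 89. → (25, 89)
add G: (25, 89) + (28, 52). λ = (52 - 89)/(28 - 25) ≡ 60/3 mod 97. 3⁻¹ ≡ 65 (mod 97), so λ ≡ 20.
  x = λ² - 25 - 28 = 400 - 53 ≡ 56; y = λ·(25 - 56) - 89 ≡ 67. → (56, 67)

(56, 67)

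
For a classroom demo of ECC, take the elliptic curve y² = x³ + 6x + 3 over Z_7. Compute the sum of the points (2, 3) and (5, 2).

(4, 0)

(2, 3) + (5, 2). λ = (2 - 3)/(5 - 2) ≡ 6/3 mod 7. 3⁻¹ ≡ 5 (mod 7), so λ ≡ 2.
  x = λ² - 2 - 5 = 4 - 7 ≡ 4; y = λ·(2 - 4) - 3 ≡ 0. → (4, 0)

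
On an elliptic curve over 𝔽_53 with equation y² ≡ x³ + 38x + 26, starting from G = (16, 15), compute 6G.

(47, 18)

Repeated addition: build up to 6G.
2G: tangent at (16, 15): λ = (3·16² + 38)/(2·15) ≡ 11/30. 30⁻¹ ≡ 23 (mod 53) since 30·23 = 690 ≡ 1, so λ ≡ 11·23 ≡ 41.
  x = λ² - 16 - 16 = 1681 - 32 ≡ 6; y = λ·(16 - 6) - 15 ≡ 24. → (6, 24)
3G: (6, 24) + (16, 15). λ = (15 - 24)/(16 - 6) ≡ 44/10 mod 53. 10⁻¹ ≡ 16 (mod 53), so λ ≡ 15.
  x = λ² - 6 - 16 = 225 - 22 ≡ 44; y = λ·(6 - 44) - 24 ≡ 42. → (44, 42)
4G: (44, 42) + (16, 15). λ = (15 - 42)/(16 - 44) ≡ 26/25 mod 53. 25⁻¹ ≡ 17 (mod 53), so λ ≡ 18.
  x = λ² - 44 - 16 = 324 - 60 ≡ 52; y = λ·(44 - 52) - 42 ≡ 26. → (52, 26)
5G: (52, 26) + (16, 15). λ = (15 - 26)/(16 - 52) ≡ 42/17 mod 53. 17⁻¹ ≡ 25 (mod 53) since 17·25 = 425 ≡ 1, so λ ≡ 43.
  x = λ² - 52 - 16 = 1849 - 68 ≡ 32; y = λ·(52 - 32) - 26 ≡ 39. → (32, 39)
6G: (32, 39) + (16, 15). λ = (15 - 39)/(16 - 32) ≡ 29/37 mod 53. 37⁻¹ ≡ 43 (mod 53), so λ ≡ 28.
  x = λ² - 32 - 16 = 784 - 48 ≡ 47; y = λ·(32 - 47) - 39 ≡ 18. → (47, 18)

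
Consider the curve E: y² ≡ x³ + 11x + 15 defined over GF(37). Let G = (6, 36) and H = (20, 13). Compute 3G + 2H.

First 3G:
Repeated addition: build up to 3G.
2G: tangent at (6, 36): λ = (3·6² + 11)/(2·36) ≡ 8/35. 35⁻¹ ≡ 18 (mod 37) since 35·18 = 630 ≡ 1, so λ ≡ 8·18 ≡ 33.
  x = λ² - 6 - 6 = 1089 - 12 ≡ 4; y = λ·(6 - 4) - 36 ≡ 30. → (4, 30)
3G: (4, 30) + (6, 36). λ = (36 - 30)/(6 - 4) ≡ 6/2 mod 37. 2⁻¹ ≡ 19 (mod 37) since 2·19 = 38 ≡ 1, so λ ≡ 3.
  x = λ² - 4 - 6 = 9 - 10 ≡ 36; y = λ·(4 - 36) - 30 ≡ 22. → (36, 22)
3G = (36, 22).
Next 2H:
Repeated addition: build up to 2H.
2H: tangent at (20, 13): λ = (3·20² + 11)/(2·13) ≡ 27/26. 26⁻¹ ≡ 10 (mod 37), so λ ≡ 27·10 ≡ 11.
  x = λ² - 20 - 20 = 121 - 40 ≡ 7; y = λ·(20 - 7) - 13 ≡ 19. → (7, 19)
2H = (7, 19).
Finally 3G + 2H:
(36, 22) + (7, 19). λ = (19 - 22)/(7 - 36) ≡ 34/8 mod 37. 8⁻¹ ≡ 14 (mod 37), so λ ≡ 32.
  x = λ² - 36 - 7 = 1024 - 43 ≡ 19; y = λ·(36 - 19) - 22 ≡ 4. → (19, 4)

(19, 4)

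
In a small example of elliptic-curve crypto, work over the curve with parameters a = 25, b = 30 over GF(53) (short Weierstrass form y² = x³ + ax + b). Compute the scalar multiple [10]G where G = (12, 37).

(12, 37)

Double-and-add on 10 = (1010)₂. Start with G = (12, 37) for the leading 1-bit.
double: tangent at (12, 37): λ = (3·12² + 25)/(2·37) ≡ 33/21. 21⁻¹ ≡ 48 (mod 53) since 21·48 = 1008 ≡ 1, so λ ≡ 33·48 ≡ 47.
  x = λ² - 12 - 12 = 2209 - 24 ≡ 12; y = λ·(12 - 12) - 37 ≡ 16. → (12, 16)
double: tangent at (12, 16): λ = (3·12² + 25)/(2·16) ≡ 33/32. 32⁻¹ ≡ 5 (mod 53), so λ ≡ 33·5 ≡ 6.
  x = λ² - 12 - 12 = 36 - 24 ≡ 12; y = λ·(12 - 12) - 16 ≡ 37. → (12, 37)
add G: tangent at (12, 37): λ = (3·12² + 25)/(2·37) ≡ 33/21. 21⁻¹ ≡ 48 (mod 53), so λ ≡ 33·48 ≡ 47.
  x = λ² - 12 - 12 = 2209 - 24 ≡ 12; y = λ·(12 - 12) - 37 ≡ 16. → (12, 16)
double: tangent at (12, 16): λ = (3·12² + 25)/(2·16) ≡ 33/32. 32⁻¹ ≡ 5 (mod 53), so λ ≡ 33·5 ≡ 6.
  x = λ² - 12 - 12 = 36 - 24 ≡ 12; y = λ·(12 - 12) - 16 ≡ 37. → (12, 37)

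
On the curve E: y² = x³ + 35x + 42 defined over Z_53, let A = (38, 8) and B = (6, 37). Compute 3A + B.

(1, 48)

First 3A:
Repeated addition: build up to 3A.
2A: tangent at (38, 8): λ = (3·38² + 35)/(2·8) ≡ 21/16. 16⁻¹ ≡ 10 (mod 53) since 16·10 = 160 ≡ 1, so λ ≡ 21·10 ≡ 51.
  x = λ² - 38 - 38 = 2601 - 76 ≡ 34; y = λ·(38 - 34) - 8 ≡ 37. → (34, 37)
3A: (34, 37) + (38, 8). λ = (8 - 37)/(38 - 34) ≡ 24/4 mod 53. 4⁻¹ ≡ 40 (mod 53), so λ ≡ 6.
  x = λ² - 34 - 38 = 36 - 72 ≡ 17; y = λ·(34 - 17) - 37 ≡ 12. → (17, 12)
3A = (17, 12).
Finally 3A + B:
(17, 12) + (6, 37). λ = (37 - 12)/(6 - 17) ≡ 25/42 mod 53. 42⁻¹ ≡ 24 (mod 53), so λ ≡ 17.
  x = λ² - 17 - 6 = 289 - 23 ≡ 1; y = λ·(17 - 1) - 12 ≡ 48. → (1, 48)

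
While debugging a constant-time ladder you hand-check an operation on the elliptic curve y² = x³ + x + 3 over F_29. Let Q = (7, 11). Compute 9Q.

Repeated addition: build up to 9Q.
2Q: tangent at (7, 11): λ = (3·7² + 1)/(2·11) ≡ 3/22. 22⁻¹ ≡ 4 (mod 29) since 22·4 = 88 ≡ 1, so λ ≡ 3·4 ≡ 12.
  x = λ² - 7 - 7 = 144 - 14 ≡ 14; y = λ·(7 - 14) - 11 ≡ 21. → (14, 21)
3Q: (14, 21) + (7, 11). λ = (11 - 21)/(7 - 14) ≡ 19/22 mod 29. 22⁻¹ ≡ 4 (mod 29) since 22·4 = 88 ≡ 1, so λ ≡ 18.
  x = λ² - 14 - 7 = 324 - 21 ≡ 13; y = λ·(14 - 13) - 21 ≡ 26. → (13, 26)
4Q: (13, 26) + (7, 11). λ = (11 - 26)/(7 - 13) ≡ 14/23 mod 29. 23⁻¹ ≡ 24 (mod 29), so λ ≡ 17.
  x = λ² - 13 - 7 = 289 - 20 ≡ 8; y = λ·(13 - 8) - 26 ≡ 1. → (8, 1)
5Q: (8, 1) + (7, 11). λ = (11 - 1)/(7 - 8) ≡ 10/28 mod 29. 28⁻¹ ≡ 28 (mod 29) since 28·28 = 784 ≡ 1, so λ ≡ 19.
  x = λ² - 8 - 7 = 361 - 15 ≡ 27; y = λ·(8 - 27) - 1 ≡ 15. → (27, 15)
6Q: (27, 15) + (7, 11). λ = (11 - 15)/(7 - 27) ≡ 25/9 mod 29. 9⁻¹ ≡ 13 (mod 29), so λ ≡ 6.
  x = λ² - 27 - 7 = 36 - 34 ≡ 2; y = λ·(27 - 2) - 15 ≡ 19. → (2, 19)
7Q: (2, 19) + (7, 11). λ = (11 - 19)/(7 - 2) ≡ 21/5 mod 29. 5⁻¹ ≡ 6 (mod 29), so λ ≡ 10.
  x = λ² - 2 - 7 = 100 - 9 ≡ 4; y = λ·(2 - 4) - 19 ≡ 19. → (4, 19)
8Q: (4, 19) + (7, 11). λ = (11 - 19)/(7 - 4) ≡ 21/3 mod 29. 3⁻¹ ≡ 10 (mod 29), so λ ≡ 7.
  x = λ² - 4 - 7 = 49 - 11 ≡ 9; y = λ·(4 - 9) - 19 ≡ 4. → (9, 4)
9Q: (9, 4) + (7, 11). λ = (11 - 4)/(7 - 9) ≡ 7/27 mod 29. 27⁻¹ ≡ 14 (mod 29) since 27·14 = 378 ≡ 1, so λ ≡ 11.
  x = λ² - 9 - 7 = 121 - 16 ≡ 18; y = λ·(9 - 18) - 4 ≡ 13. → (18, 13)

(18, 13)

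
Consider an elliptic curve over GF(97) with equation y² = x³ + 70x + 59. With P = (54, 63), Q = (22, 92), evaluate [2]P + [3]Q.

(23, 16)

First 2P:
Repeated addition: build up to 2P.
2P: tangent at (54, 63): λ = (3·54² + 70)/(2·63) ≡ 88/29. 29⁻¹ ≡ 87 (mod 97), so λ ≡ 88·87 ≡ 90.
  x = λ² - 54 - 54 = 8100 - 108 ≡ 38; y = λ·(54 - 38) - 63 ≡ 19. → (38, 19)
2P = (38, 19).
Next 3Q:
Repeated addition: build up to 3Q.
2Q: tangent at (22, 92): λ = (3·22² + 70)/(2·92) ≡ 67/87. 87⁻¹ ≡ 29 (mod 97) since 87·29 = 2523 ≡ 1, so λ ≡ 67·29 ≡ 3.
  x = λ² - 22 - 22 = 9 - 44 ≡ 62; y = λ·(22 - 62) - 92 ≡ 79. → (62, 79)
3Q: (62, 79) + (22, 92). λ = (92 - 79)/(22 - 62) ≡ 13/57 mod 97. 57⁻¹ ≡ 80 (mod 97), so λ ≡ 70.
  x = λ² - 62 - 22 = 4900 - 84 ≡ 63; y = λ·(62 - 63) - 79 ≡ 45. → (63, 45)
3Q = (63, 45).
Finally 2P + 3Q:
(38, 19) + (63, 45). λ = (45 - 19)/(63 - 38) ≡ 26/25 mod 97. 25⁻¹ ≡ 66 (mod 97) since 25·66 = 1650 ≡ 1, so λ ≡ 67.
  x = λ² - 38 - 63 = 4489 - 101 ≡ 23; y = λ·(38 - 23) - 19 ≡ 16. → (23, 16)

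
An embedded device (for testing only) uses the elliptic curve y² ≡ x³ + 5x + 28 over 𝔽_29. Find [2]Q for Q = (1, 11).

(7, 0)

tangent at (1, 11): λ = (3·1² + 5)/(2·11) ≡ 8/22. 22⁻¹ ≡ 4 (mod 29) since 22·4 = 88 ≡ 1, so λ ≡ 8·4 ≡ 3.
  x = λ² - 1 - 1 = 9 - 2 ≡ 7; y = λ·(1 - 7) - 11 ≡ 0. → (7, 0)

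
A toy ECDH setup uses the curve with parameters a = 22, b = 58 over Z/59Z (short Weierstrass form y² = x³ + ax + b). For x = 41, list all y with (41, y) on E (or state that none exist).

5, 54

x³ + 22x + 58 = 69881 ≡ 25 (mod 59).
Square roots of 25 mod 59: 5 and 54 (since 5² = 25 ≡ 25).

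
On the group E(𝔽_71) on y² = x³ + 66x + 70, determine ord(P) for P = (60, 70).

2P: tangent at (60, 70): λ = (3·60² + 66)/(2·70) ≡ 3/69. 69⁻¹ ≡ 35 (mod 71), so λ ≡ 3·35 ≡ 34.
  x = λ² - 60 - 60 = 1156 - 120 ≡ 42; y = λ·(60 - 42) - 70 ≡ 45. → (42, 45)
3P: (42, 45) + (60, 70). λ = (70 - 45)/(60 - 42) ≡ 25/18 mod 71. 18⁻¹ ≡ 4 (mod 71), so λ ≡ 29.
  x = λ² - 42 - 60 = 841 - 102 ≡ 29; y = λ·(42 - 29) - 45 ≡ 48. → (29, 48)
4P: (29, 48) + (60, 70). λ = (70 - 48)/(60 - 29) ≡ 22/31 mod 71. 31⁻¹ ≡ 55 (mod 71), so λ ≡ 3.
  x = λ² - 29 - 60 = 9 - 89 ≡ 62; y = λ·(29 - 62) - 48 ≡ 66. → (62, 66)
5P: (62, 66) + (60, 70). λ = (70 - 66)/(60 - 62) ≡ 4/69 mod 71. 69⁻¹ ≡ 35 (mod 71) since 69·35 = 2415 ≡ 1, so λ ≡ 69.
  x = λ² - 62 - 60 = 4761 - 122 ≡ 24; y = λ·(62 - 24) - 66 ≡ 0. → (24, 0)
6P: (24, 0) + (60, 70). λ = (70 - 0)/(60 - 24) ≡ 70/36 mod 71. 36⁻¹ ≡ 2 (mod 71) since 36·2 = 72 ≡ 1, so λ ≡ 69.
  x = λ² - 24 - 60 = 4761 - 84 ≡ 62; y = λ·(24 - 62) - 0 ≡ 5. → (62, 5)
7P: (62, 5) + (60, 70). λ = (70 - 5)/(60 - 62) ≡ 65/69 mod 71. 69⁻¹ ≡ 35 (mod 71) since 69·35 = 2415 ≡ 1, so λ ≡ 3.
  x = λ² - 62 - 60 = 9 - 122 ≡ 29; y = λ·(62 - 29) - 5 ≡ 23. → (29, 23)
8P: (29, 23) + (60, 70). λ = (70 - 23)/(60 - 29) ≡ 47/31 mod 71. 31⁻¹ ≡ 55 (mod 71) since 31·55 = 1705 ≡ 1, so λ ≡ 29.
  x = λ² - 29 - 60 = 841 - 89 ≡ 42; y = λ·(29 - 42) - 23 ≡ 26. → (42, 26)
9P: (42, 26) + (60, 70). λ = (70 - 26)/(60 - 42) ≡ 44/18 mod 71. 18⁻¹ ≡ 4 (mod 71), so λ ≡ 34.
  x = λ² - 42 - 60 = 1156 - 102 ≡ 60; y = λ·(42 - 60) - 26 ≡ 1. → (60, 1)
10P: (60, 1) + (60, 70): same x and y₁ ≡ -y₂, so the sum is ∞.
10P = ∞, so the order is 10.

10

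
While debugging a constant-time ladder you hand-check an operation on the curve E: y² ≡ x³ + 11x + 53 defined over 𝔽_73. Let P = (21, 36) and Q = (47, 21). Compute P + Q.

(21, 36) + (47, 21). λ = (21 - 36)/(47 - 21) ≡ 58/26 mod 73. 26⁻¹ ≡ 59 (mod 73), so λ ≡ 64.
  x = λ² - 21 - 47 = 4096 - 68 ≡ 13; y = λ·(21 - 13) - 36 ≡ 38. → (13, 38)

(13, 38)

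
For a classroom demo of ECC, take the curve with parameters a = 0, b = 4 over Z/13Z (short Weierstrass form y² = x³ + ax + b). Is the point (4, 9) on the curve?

yes

y² = 9² ≡ 3; x³ + 0x + 4 = 68 ≡ 3 (mod 13). 3 = 3.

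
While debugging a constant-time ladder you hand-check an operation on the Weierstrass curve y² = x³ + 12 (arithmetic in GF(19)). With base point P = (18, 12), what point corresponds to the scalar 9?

(16, 2)

Double-and-add on 9 = (1001)₂. Start with P = (18, 12) for the leading 1-bit.
double: tangent at (18, 12): λ = (3·18² + 0)/(2·12) ≡ 3/5. 5⁻¹ ≡ 4 (mod 19), so λ ≡ 3·4 ≡ 12.
  x = λ² - 18 - 18 = 144 - 36 ≡ 13; y = λ·(18 - 13) - 12 ≡ 10. → (13, 10)
double: tangent at (13, 10): λ = (3·13² + 0)/(2·10) ≡ 13/1. 1⁻¹ ≡ 1 (mod 19) since 1·1 = 1 ≡ 1, so λ ≡ 13·1 ≡ 13.
  x = λ² - 13 - 13 = 169 - 26 ≡ 10; y = λ·(13 - 10) - 10 ≡ 10. → (10, 10)
double: tangent at (10, 10): λ = (3·10² + 0)/(2·10) ≡ 15/1. 1⁻¹ ≡ 1 (mod 19), so λ ≡ 15·1 ≡ 15.
  x = λ² - 10 - 10 = 225 - 20 ≡ 15; y = λ·(10 - 15) - 10 ≡ 10. → (15, 10)
add P: (15, 10) + (18, 12). λ = (12 - 10)/(18 - 15) ≡ 2/3 mod 19. 3⁻¹ ≡ 13 (mod 19), so λ ≡ 7.
  x = λ² - 15 - 18 = 49 - 33 ≡ 16; y = λ·(15 - 16) - 10 ≡ 2. → (16, 2)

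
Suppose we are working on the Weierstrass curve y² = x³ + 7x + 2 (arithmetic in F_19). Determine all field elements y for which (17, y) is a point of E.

x³ + 7x + 2 = 5034 ≡ 18 (mod 19).
18 is a non-residue mod 19; no y exists.

none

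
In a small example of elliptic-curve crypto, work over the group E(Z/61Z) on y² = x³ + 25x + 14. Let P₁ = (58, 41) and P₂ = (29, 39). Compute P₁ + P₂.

(58, 41) + (29, 39). λ = (39 - 41)/(29 - 58) ≡ 59/32 mod 61. 32⁻¹ ≡ 21 (mod 61) since 32·21 = 672 ≡ 1, so λ ≡ 19.
  x = λ² - 58 - 29 = 361 - 87 ≡ 30; y = λ·(58 - 30) - 41 ≡ 3. → (30, 3)

(30, 3)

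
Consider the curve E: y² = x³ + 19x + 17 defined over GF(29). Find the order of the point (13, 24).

6

2P: tangent at (13, 24): λ = (3·13² + 19)/(2·24) ≡ 4/19. 19⁻¹ ≡ 26 (mod 29) since 19·26 = 494 ≡ 1, so λ ≡ 4·26 ≡ 17.
  x = λ² - 13 - 13 = 289 - 26 ≡ 2; y = λ·(13 - 2) - 24 ≡ 18. → (2, 18)
3P: (2, 18) + (13, 24). λ = (24 - 18)/(13 - 2) ≡ 6/11 mod 29. 11⁻¹ ≡ 8 (mod 29), so λ ≡ 19.
  x = λ² - 2 - 13 = 361 - 15 ≡ 27; y = λ·(2 - 27) - 18 ≡ 0. → (27, 0)
4P: (27, 0) + (13, 24). λ = (24 - 0)/(13 - 27) ≡ 24/15 mod 29. 15⁻¹ ≡ 2 (mod 29) since 15·2 = 30 ≡ 1, so λ ≡ 19.
  x = λ² - 27 - 13 = 361 - 40 ≡ 2; y = λ·(27 - 2) - 0 ≡ 11. → (2, 11)
5P: (2, 11) + (13, 24). λ = (24 - 11)/(13 - 2) ≡ 13/11 mod 29. 11⁻¹ ≡ 8 (mod 29) since 11·8 = 88 ≡ 1, so λ ≡ 17.
  x = λ² - 2 - 13 = 289 - 15 ≡ 13; y = λ·(2 - 13) - 11 ≡ 5. → (13, 5)
6P: (13, 5) + (13, 24): same x and y₁ ≡ -y₂, so the sum is the point at infinity.
6P = the point at infinity, so the order is 6.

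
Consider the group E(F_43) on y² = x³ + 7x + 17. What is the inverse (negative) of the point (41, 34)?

(41, 9)

-(41, 34) = (41, -34 mod 43) = (41, 9).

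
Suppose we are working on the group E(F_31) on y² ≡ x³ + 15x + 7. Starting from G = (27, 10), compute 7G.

Repeated addition: build up to 7G.
2G: tangent at (27, 10): λ = (3·27² + 15)/(2·10) ≡ 1/20. 20⁻¹ ≡ 14 (mod 31), so λ ≡ 1·14 ≡ 14.
  x = λ² - 27 - 27 = 196 - 54 ≡ 18; y = λ·(27 - 18) - 10 ≡ 23. → (18, 23)
3G: (18, 23) + (27, 10). λ = (10 - 23)/(27 - 18) ≡ 18/9 mod 31. 9⁻¹ ≡ 7 (mod 31), so λ ≡ 2.
  x = λ² - 18 - 27 = 4 - 45 ≡ 21; y = λ·(18 - 21) - 23 ≡ 2. → (21, 2)
4G: (21, 2) + (27, 10). λ = (10 - 2)/(27 - 21) ≡ 8/6 mod 31. 6⁻¹ ≡ 26 (mod 31), so λ ≡ 22.
  x = λ² - 21 - 27 = 484 - 48 ≡ 2; y = λ·(21 - 2) - 2 ≡ 13. → (2, 13)
5G: (2, 13) + (27, 10). λ = (10 - 13)/(27 - 2) ≡ 28/25 mod 31. 25⁻¹ ≡ 5 (mod 31) since 25·5 = 125 ≡ 1, so λ ≡ 16.
  x = λ² - 2 - 27 = 256 - 29 ≡ 10; y = λ·(2 - 10) - 13 ≡ 14. → (10, 14)
6G: (10, 14) + (27, 10). λ = (10 - 14)/(27 - 10) ≡ 27/17 mod 31. 17⁻¹ ≡ 11 (mod 31), so λ ≡ 18.
  x = λ² - 10 - 27 = 324 - 37 ≡ 8; y = λ·(10 - 8) - 14 ≡ 22. → (8, 22)
7G: (8, 22) + (27, 10). λ = (10 - 22)/(27 - 8) ≡ 19/19 mod 31. 19⁻¹ ≡ 18 (mod 31), so λ ≡ 1.
  x = λ² - 8 - 27 = 1 - 35 ≡ 28; y = λ·(8 - 28) - 22 ≡ 20. → (28, 20)

(28, 20)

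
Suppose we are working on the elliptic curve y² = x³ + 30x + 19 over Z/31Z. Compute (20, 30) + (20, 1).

O

The two points share x = 20 and their y-coordinates satisfy 30 + 1 ≡ 0 (mod 31), so they are inverses. Their sum is O.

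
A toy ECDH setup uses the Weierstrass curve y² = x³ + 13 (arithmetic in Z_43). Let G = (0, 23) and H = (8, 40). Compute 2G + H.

(9, 22)

First 2G:
Repeated addition: build up to 2G.
2G: tangent at (0, 23): λ = (3·0² + 0)/(2·23) ≡ 0/3. 3⁻¹ ≡ 29 (mod 43), so λ ≡ 0·29 ≡ 0.
  x = λ² - 0 - 0 = 0 - 0 ≡ 0; y = λ·(0 - 0) - 23 ≡ 20. → (0, 20)
2G = (0, 20).
Finally 2G + H:
(0, 20) + (8, 40). λ = (40 - 20)/(8 - 0) ≡ 20/8 mod 43. 8⁻¹ ≡ 27 (mod 43), so λ ≡ 24.
  x = λ² - 0 - 8 = 576 - 8 ≡ 9; y = λ·(0 - 9) - 20 ≡ 22. → (9, 22)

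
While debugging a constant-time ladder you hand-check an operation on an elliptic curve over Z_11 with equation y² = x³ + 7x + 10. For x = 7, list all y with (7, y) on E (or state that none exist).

none

x³ + 7x + 10 = 402 ≡ 6 (mod 11).
6 is a non-residue mod 11; no y exists.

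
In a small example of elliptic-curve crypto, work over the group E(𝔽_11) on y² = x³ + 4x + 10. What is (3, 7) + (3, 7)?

tangent at (3, 7): λ = (3·3² + 4)/(2·7) ≡ 9/3. 3⁻¹ ≡ 4 (mod 11) since 3·4 = 12 ≡ 1, so λ ≡ 9·4 ≡ 3.
  x = λ² - 3 - 3 = 9 - 6 ≡ 3; y = λ·(3 - 3) - 7 ≡ 4. → (3, 4)

(3, 4)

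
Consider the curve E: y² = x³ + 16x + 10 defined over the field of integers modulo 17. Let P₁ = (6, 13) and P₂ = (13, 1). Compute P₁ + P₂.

(6, 13) + (13, 1). λ = (1 - 13)/(13 - 6) ≡ 5/7 mod 17. 7⁻¹ ≡ 5 (mod 17), so λ ≡ 8.
  x = λ² - 6 - 13 = 64 - 19 ≡ 11; y = λ·(6 - 11) - 13 ≡ 15. → (11, 15)

(11, 15)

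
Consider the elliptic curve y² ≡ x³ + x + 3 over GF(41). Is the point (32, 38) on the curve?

y² = 38² ≡ 9; x³ + 1x + 3 = 32803 ≡ 3 (mod 41). 9 ≠ 3.

no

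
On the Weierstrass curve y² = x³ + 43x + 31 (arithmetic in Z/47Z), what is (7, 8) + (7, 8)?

tangent at (7, 8): λ = (3·7² + 43)/(2·8) ≡ 2/16. 16⁻¹ ≡ 3 (mod 47), so λ ≡ 2·3 ≡ 6.
  x = λ² - 7 - 7 = 36 - 14 ≡ 22; y = λ·(7 - 22) - 8 ≡ 43. → (22, 43)

(22, 43)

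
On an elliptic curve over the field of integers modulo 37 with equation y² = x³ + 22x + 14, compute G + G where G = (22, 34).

(31, 31)

tangent at (22, 34): λ = (3·22² + 22)/(2·34) ≡ 31/31. 31⁻¹ ≡ 6 (mod 37), so λ ≡ 31·6 ≡ 1.
  x = λ² - 22 - 22 = 1 - 44 ≡ 31; y = λ·(22 - 31) - 34 ≡ 31. → (31, 31)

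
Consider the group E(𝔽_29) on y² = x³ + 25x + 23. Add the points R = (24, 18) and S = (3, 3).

(24, 18) + (3, 3). λ = (3 - 18)/(3 - 24) ≡ 14/8 mod 29. 8⁻¹ ≡ 11 (mod 29) since 8·11 = 88 ≡ 1, so λ ≡ 9.
  x = λ² - 24 - 3 = 81 - 27 ≡ 25; y = λ·(24 - 25) - 18 ≡ 2. → (25, 2)

(25, 2)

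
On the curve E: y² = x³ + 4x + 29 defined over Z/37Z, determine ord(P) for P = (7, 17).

4

2P: tangent at (7, 17): λ = (3·7² + 4)/(2·17) ≡ 3/34. 34⁻¹ ≡ 12 (mod 37), so λ ≡ 3·12 ≡ 36.
  x = λ² - 7 - 7 = 1296 - 14 ≡ 24; y = λ·(7 - 24) - 17 ≡ 0. → (24, 0)
3P: (24, 0) + (7, 17). λ = (17 - 0)/(7 - 24) ≡ 17/20 mod 37. 20⁻¹ ≡ 13 (mod 37), so λ ≡ 36.
  x = λ² - 24 - 7 = 1296 - 31 ≡ 7; y = λ·(24 - 7) - 0 ≡ 20. → (7, 20)
4P: (7, 20) + (7, 17): same x and y₁ ≡ -y₂, so the sum is O.
4P = O, so the order is 4.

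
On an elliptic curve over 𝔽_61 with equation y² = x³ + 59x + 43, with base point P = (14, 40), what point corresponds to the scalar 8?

(51, 51)

Repeated addition: build up to 8P.
2P: tangent at (14, 40): λ = (3·14² + 59)/(2·40) ≡ 37/19. 19⁻¹ ≡ 45 (mod 61), so λ ≡ 37·45 ≡ 18.
  x = λ² - 14 - 14 = 324 - 28 ≡ 52; y = λ·(14 - 52) - 40 ≡ 8. → (52, 8)
3P: (52, 8) + (14, 40). λ = (40 - 8)/(14 - 52) ≡ 32/23 mod 61. 23⁻¹ ≡ 8 (mod 61), so λ ≡ 12.
  x = λ² - 52 - 14 = 144 - 66 ≡ 17; y = λ·(52 - 17) - 8 ≡ 46. → (17, 46)
4P: (17, 46) + (14, 40). λ = (40 - 46)/(14 - 17) ≡ 55/58 mod 61. 58⁻¹ ≡ 20 (mod 61), so λ ≡ 2.
  x = λ² - 17 - 14 = 4 - 31 ≡ 34; y = λ·(17 - 34) - 46 ≡ 42. → (34, 42)
5P: (34, 42) + (14, 40). λ = (40 - 42)/(14 - 34) ≡ 59/41 mod 61. 41⁻¹ ≡ 3 (mod 61), so λ ≡ 55.
  x = λ² - 34 - 14 = 3025 - 48 ≡ 49; y = λ·(34 - 49) - 42 ≡ 48. → (49, 48)
6P: (49, 48) + (14, 40). λ = (40 - 48)/(14 - 49) ≡ 53/26 mod 61. 26⁻¹ ≡ 54 (mod 61), so λ ≡ 56.
  x = λ² - 49 - 14 = 3136 - 63 ≡ 23; y = λ·(49 - 23) - 48 ≡ 5. → (23, 5)
7P: (23, 5) + (14, 40). λ = (40 - 5)/(14 - 23) ≡ 35/52 mod 61. 52⁻¹ ≡ 27 (mod 61), so λ ≡ 30.
  x = λ² - 23 - 14 = 900 - 37 ≡ 9; y = λ·(23 - 9) - 5 ≡ 49. → (9, 49)
8P: (9, 49) + (14, 40). λ = (40 - 49)/(14 - 9) ≡ 52/5 mod 61. 5⁻¹ ≡ 49 (mod 61), so λ ≡ 47.
  x = λ² - 9 - 14 = 2209 - 23 ≡ 51; y = λ·(9 - 51) - 49 ≡ 51. → (51, 51)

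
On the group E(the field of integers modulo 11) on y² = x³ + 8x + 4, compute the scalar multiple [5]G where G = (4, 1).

O

Repeated addition: build up to 5G.
2G: tangent at (4, 1): λ = (3·4² + 8)/(2·1) ≡ 1/2. 2⁻¹ ≡ 6 (mod 11) since 2·6 = 12 ≡ 1, so λ ≡ 1·6 ≡ 6.
  x = λ² - 4 - 4 = 36 - 8 ≡ 6; y = λ·(4 - 6) - 1 ≡ 9. → (6, 9)
3G: (6, 9) + (4, 1). λ = (1 - 9)/(4 - 6) ≡ 3/9 mod 11. 9⁻¹ ≡ 5 (mod 11), so λ ≡ 4.
  x = λ² - 6 - 4 = 16 - 10 ≡ 6; y = λ·(6 - 6) - 9 ≡ 2. → (6, 2)
4G: (6, 2) + (4, 1). λ = (1 - 2)/(4 - 6) ≡ 10/9 mod 11. 9⁻¹ ≡ 5 (mod 11) since 9·5 = 45 ≡ 1, so λ ≡ 6.
  x = λ² - 6 - 4 = 36 - 10 ≡ 4; y = λ·(6 - 4) - 2 ≡ 10. → (4, 10)
5G: (4, 10) + (4, 1): same x and y₁ ≡ -y₂, so the sum is O.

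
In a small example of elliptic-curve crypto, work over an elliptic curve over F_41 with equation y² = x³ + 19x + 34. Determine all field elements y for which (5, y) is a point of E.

x³ + 19x + 34 = 254 ≡ 8 (mod 41).
Square roots of 8 mod 41: 7 and 34 (since 7² = 49 ≡ 8).

7, 34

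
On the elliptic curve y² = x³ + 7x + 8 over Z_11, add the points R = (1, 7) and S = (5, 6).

(1, 7) + (5, 6). λ = (6 - 7)/(5 - 1) ≡ 10/4 mod 11. 4⁻¹ ≡ 3 (mod 11) since 4·3 = 12 ≡ 1, so λ ≡ 8.
  x = λ² - 1 - 5 = 64 - 6 ≡ 3; y = λ·(1 - 3) - 7 ≡ 10. → (3, 10)

(3, 10)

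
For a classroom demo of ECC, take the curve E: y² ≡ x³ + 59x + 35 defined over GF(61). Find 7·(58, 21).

(45, 27)

Write G = (58, 21).
Repeated addition: build up to 7G.
2G: tangent at (58, 21): λ = (3·58² + 59)/(2·21) ≡ 25/42. 42⁻¹ ≡ 16 (mod 61), so λ ≡ 25·16 ≡ 34.
  x = λ² - 58 - 58 = 1156 - 116 ≡ 3; y = λ·(58 - 3) - 21 ≡ 19. → (3, 19)
3G: (3, 19) + (58, 21). λ = (21 - 19)/(58 - 3) ≡ 2/55 mod 61. 55⁻¹ ≡ 10 (mod 61), so λ ≡ 20.
  x = λ² - 3 - 58 = 400 - 61 ≡ 34; y = λ·(3 - 34) - 19 ≡ 32. → (34, 32)
4G: (34, 32) + (58, 21). λ = (21 - 32)/(58 - 34) ≡ 50/24 mod 61. 24⁻¹ ≡ 28 (mod 61), so λ ≡ 58.
  x = λ² - 34 - 58 = 3364 - 92 ≡ 39; y = λ·(34 - 39) - 32 ≡ 44. → (39, 44)
5G: (39, 44) + (58, 21). λ = (21 - 44)/(58 - 39) ≡ 38/19 mod 61. 19⁻¹ ≡ 45 (mod 61), so λ ≡ 2.
  x = λ² - 39 - 58 = 4 - 97 ≡ 29; y = λ·(39 - 29) - 44 ≡ 37. → (29, 37)
6G: (29, 37) + (58, 21). λ = (21 - 37)/(58 - 29) ≡ 45/29 mod 61. 29⁻¹ ≡ 40 (mod 61), so λ ≡ 31.
  x = λ² - 29 - 58 = 961 - 87 ≡ 20; y = λ·(29 - 20) - 37 ≡ 59. → (20, 59)
7G: (20, 59) + (58, 21). λ = (21 - 59)/(58 - 20) ≡ 23/38 mod 61. 38⁻¹ ≡ 53 (mod 61) since 38·53 = 2014 ≡ 1, so λ ≡ 60.
  x = λ² - 20 - 58 = 3600 - 78 ≡ 45; y = λ·(20 - 45) - 59 ≡ 27. → (45, 27)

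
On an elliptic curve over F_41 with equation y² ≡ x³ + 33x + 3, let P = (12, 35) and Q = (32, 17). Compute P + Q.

(12, 35) + (32, 17). λ = (17 - 35)/(32 - 12) ≡ 23/20 mod 41. 20⁻¹ ≡ 39 (mod 41) since 20·39 = 780 ≡ 1, so λ ≡ 36.
  x = λ² - 12 - 32 = 1296 - 44 ≡ 22; y = λ·(12 - 22) - 35 ≡ 15. → (22, 15)

(22, 15)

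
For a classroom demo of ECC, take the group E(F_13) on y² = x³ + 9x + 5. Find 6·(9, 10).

(10, 4)

Write P = (9, 10).
Repeated addition: build up to 6P.
2P: tangent at (9, 10): λ = (3·9² + 9)/(2·10) ≡ 5/7. 7⁻¹ ≡ 2 (mod 13) since 7·2 = 14 ≡ 1, so λ ≡ 5·2 ≡ 10.
  x = λ² - 9 - 9 = 100 - 18 ≡ 4; y = λ·(9 - 4) - 10 ≡ 1. → (4, 1)
3P: (4, 1) + (9, 10). λ = (10 - 1)/(9 - 4) ≡ 9/5 mod 13. 5⁻¹ ≡ 8 (mod 13) since 5·8 = 40 ≡ 1, so λ ≡ 7.
  x = λ² - 4 - 9 = 49 - 13 ≡ 10; y = λ·(4 - 10) - 1 ≡ 9. → (10, 9)
4P: (10, 9) + (9, 10). λ = (10 - 9)/(9 - 10) ≡ 1/12 mod 13. 12⁻¹ ≡ 12 (mod 13) since 12·12 = 144 ≡ 1, so λ ≡ 12.
  x = λ² - 10 - 9 = 144 - 19 ≡ 8; y = λ·(10 - 8) - 9 ≡ 2. → (8, 2)
5P: (8, 2) + (9, 10). λ = (10 - 2)/(9 - 8) ≡ 8/1 mod 13. 1⁻¹ ≡ 1 (mod 13), so λ ≡ 8.
  x = λ² - 8 - 9 = 64 - 17 ≡ 8; y = λ·(8 - 8) - 2 ≡ 11. → (8, 11)
6P: (8, 11) + (9, 10). λ = (10 - 11)/(9 - 8) ≡ 12/1 mod 13. 1⁻¹ ≡ 1 (mod 13), so λ ≡ 12.
  x = λ² - 8 - 9 = 144 - 17 ≡ 10; y = λ·(8 - 10) - 11 ≡ 4. → (10, 4)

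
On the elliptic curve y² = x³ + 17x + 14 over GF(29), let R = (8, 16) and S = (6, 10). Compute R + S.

(8, 16) + (6, 10). λ = (10 - 16)/(6 - 8) ≡ 23/27 mod 29. 27⁻¹ ≡ 14 (mod 29), so λ ≡ 3.
  x = λ² - 8 - 6 = 9 - 14 ≡ 24; y = λ·(8 - 24) - 16 ≡ 23. → (24, 23)

(24, 23)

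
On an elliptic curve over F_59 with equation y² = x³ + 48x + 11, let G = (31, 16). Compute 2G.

tangent at (31, 16): λ = (3·31² + 48)/(2·16) ≡ 40/32. 32⁻¹ ≡ 24 (mod 59) since 32·24 = 768 ≡ 1, so λ ≡ 40·24 ≡ 16.
  x = λ² - 31 - 31 = 256 - 62 ≡ 17; y = λ·(31 - 17) - 16 ≡ 31. → (17, 31)

(17, 31)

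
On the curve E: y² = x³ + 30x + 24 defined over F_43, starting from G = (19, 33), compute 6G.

(4, 6)

Double-and-add on 6 = (110)₂. Start with G = (19, 33) for the leading 1-bit.
double: tangent at (19, 33): λ = (3·19² + 30)/(2·33) ≡ 38/23. 23⁻¹ ≡ 15 (mod 43), so λ ≡ 38·15 ≡ 11.
  x = λ² - 19 - 19 = 121 - 38 ≡ 40; y = λ·(19 - 40) - 33 ≡ 37. → (40, 37)
add G: (40, 37) + (19, 33). λ = (33 - 37)/(19 - 40) ≡ 39/22 mod 43. 22⁻¹ ≡ 2 (mod 43) since 22·2 = 44 ≡ 1, so λ ≡ 35.
  x = λ² - 40 - 19 = 1225 - 59 ≡ 5; y = λ·(40 - 5) - 37 ≡ 27. → (5, 27)
double: tangent at (5, 27): λ = (3·5² + 30)/(2·27) ≡ 19/11. 11⁻¹ ≡ 4 (mod 43), so λ ≡ 19·4 ≡ 33.
  x = λ² - 5 - 5 = 1089 - 10 ≡ 4; y = λ·(5 - 4) - 27 ≡ 6. → (4, 6)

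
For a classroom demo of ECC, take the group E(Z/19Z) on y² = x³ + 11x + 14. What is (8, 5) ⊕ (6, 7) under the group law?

(8, 5) + (6, 7). λ = (7 - 5)/(6 - 8) ≡ 2/17 mod 19. 17⁻¹ ≡ 9 (mod 19) since 17·9 = 153 ≡ 1, so λ ≡ 18.
  x = λ² - 8 - 6 = 324 - 14 ≡ 6; y = λ·(8 - 6) - 5 ≡ 12. → (6, 12)

(6, 12)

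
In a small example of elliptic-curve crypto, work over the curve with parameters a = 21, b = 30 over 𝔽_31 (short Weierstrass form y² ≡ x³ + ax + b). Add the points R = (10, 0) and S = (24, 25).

(10, 0) + (24, 25). λ = (25 - 0)/(24 - 10) ≡ 25/14 mod 31. 14⁻¹ ≡ 20 (mod 31) since 14·20 = 280 ≡ 1, so λ ≡ 4.
  x = λ² - 10 - 24 = 16 - 34 ≡ 13; y = λ·(10 - 13) - 0 ≡ 19. → (13, 19)

(13, 19)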